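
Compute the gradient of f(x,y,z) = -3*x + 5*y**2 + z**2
(-3, 10*y, 2*z)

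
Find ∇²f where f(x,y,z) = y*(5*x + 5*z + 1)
0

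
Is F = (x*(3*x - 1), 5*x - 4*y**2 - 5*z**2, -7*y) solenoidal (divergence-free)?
No, ∇·F = 6*x - 8*y - 1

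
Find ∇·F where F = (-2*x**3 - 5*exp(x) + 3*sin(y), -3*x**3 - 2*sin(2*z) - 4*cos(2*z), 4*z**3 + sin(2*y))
-6*x**2 + 12*z**2 - 5*exp(x)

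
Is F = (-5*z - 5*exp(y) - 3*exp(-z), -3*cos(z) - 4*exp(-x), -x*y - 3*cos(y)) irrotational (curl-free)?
No, ∇×F = (-x + 3*sin(y) - 3*sin(z), y - 5 + 3*exp(-z), 5*exp(y) + 4*exp(-x))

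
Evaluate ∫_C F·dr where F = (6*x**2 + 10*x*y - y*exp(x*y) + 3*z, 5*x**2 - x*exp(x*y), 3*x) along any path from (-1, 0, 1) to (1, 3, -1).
20 - exp(3)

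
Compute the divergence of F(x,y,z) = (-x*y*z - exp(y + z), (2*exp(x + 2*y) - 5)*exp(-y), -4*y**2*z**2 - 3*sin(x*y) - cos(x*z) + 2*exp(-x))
x*sin(x*z) - 8*y**2*z - y*z + 2*exp(x + y) + 5*exp(-y)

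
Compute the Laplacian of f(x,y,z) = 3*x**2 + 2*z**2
10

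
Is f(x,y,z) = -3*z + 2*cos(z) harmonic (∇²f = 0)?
No, ∇²f = -2*cos(z)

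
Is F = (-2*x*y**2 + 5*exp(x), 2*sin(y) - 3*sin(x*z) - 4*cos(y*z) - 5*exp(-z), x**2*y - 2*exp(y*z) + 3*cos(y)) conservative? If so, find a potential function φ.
No, ∇×F = (x**2 + 3*x*cos(x*z) - 4*y*sin(y*z) - 2*z*exp(y*z) - 3*sin(y) - 5*exp(-z), -2*x*y, 4*x*y - 3*z*cos(x*z)) ≠ 0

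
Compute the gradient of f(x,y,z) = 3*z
(0, 0, 3)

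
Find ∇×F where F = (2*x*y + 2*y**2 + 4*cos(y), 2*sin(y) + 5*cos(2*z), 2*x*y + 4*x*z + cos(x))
(2*x + 10*sin(2*z), -2*y - 4*z + sin(x), -2*x - 4*y + 4*sin(y))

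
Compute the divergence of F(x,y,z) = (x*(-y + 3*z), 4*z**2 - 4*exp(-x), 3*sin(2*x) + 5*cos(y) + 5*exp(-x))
-y + 3*z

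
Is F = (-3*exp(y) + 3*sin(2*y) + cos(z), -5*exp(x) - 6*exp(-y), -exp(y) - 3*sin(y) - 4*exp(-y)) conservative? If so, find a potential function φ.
No, ∇×F = (-exp(y) - 3*cos(y) + 4*exp(-y), -sin(z), -5*exp(x) + 3*exp(y) - 6*cos(2*y)) ≠ 0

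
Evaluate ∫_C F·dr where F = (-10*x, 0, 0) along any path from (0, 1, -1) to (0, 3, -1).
0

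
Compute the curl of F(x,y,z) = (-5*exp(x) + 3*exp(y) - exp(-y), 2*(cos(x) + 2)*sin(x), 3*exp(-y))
(-3*exp(-y), 0, -3*exp(y) + 4*cos(x) + 2*cos(2*x) - exp(-y))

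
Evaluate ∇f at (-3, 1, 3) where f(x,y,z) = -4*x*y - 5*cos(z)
(-4, 12, 5*sin(3))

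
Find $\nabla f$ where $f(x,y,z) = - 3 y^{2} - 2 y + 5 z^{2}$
(0, -6*y - 2, 10*z)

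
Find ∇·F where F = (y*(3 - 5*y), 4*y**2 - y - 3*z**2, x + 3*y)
8*y - 1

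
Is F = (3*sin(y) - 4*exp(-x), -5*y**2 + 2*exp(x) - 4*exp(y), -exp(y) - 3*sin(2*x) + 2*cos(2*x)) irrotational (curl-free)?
No, ∇×F = (-exp(y), 4*sin(2*x) + 6*cos(2*x), 2*exp(x) - 3*cos(y))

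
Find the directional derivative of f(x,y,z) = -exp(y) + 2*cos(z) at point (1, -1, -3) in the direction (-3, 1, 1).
sqrt(11)*(-1 + 2*E*sin(3))*exp(-1)/11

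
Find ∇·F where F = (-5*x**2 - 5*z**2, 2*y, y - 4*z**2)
-10*x - 8*z + 2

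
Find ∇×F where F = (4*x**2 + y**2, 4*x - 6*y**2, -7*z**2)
(0, 0, 4 - 2*y)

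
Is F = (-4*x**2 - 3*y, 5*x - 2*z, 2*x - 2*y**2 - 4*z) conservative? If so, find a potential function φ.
No, ∇×F = (2 - 4*y, -2, 8) ≠ 0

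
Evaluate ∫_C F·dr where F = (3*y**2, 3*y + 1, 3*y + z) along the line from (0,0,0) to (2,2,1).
39/2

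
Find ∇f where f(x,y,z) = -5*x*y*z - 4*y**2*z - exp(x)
(-5*y*z - exp(x), z*(-5*x - 8*y), y*(-5*x - 4*y))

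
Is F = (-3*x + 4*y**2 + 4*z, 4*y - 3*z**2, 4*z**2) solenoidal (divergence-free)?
No, ∇·F = 8*z + 1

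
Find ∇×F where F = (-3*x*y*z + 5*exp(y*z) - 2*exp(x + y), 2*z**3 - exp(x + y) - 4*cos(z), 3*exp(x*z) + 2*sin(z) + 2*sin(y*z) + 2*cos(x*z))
(-6*z**2 + 2*z*cos(y*z) - 4*sin(z), -3*x*y + 5*y*exp(y*z) - 3*z*exp(x*z) + 2*z*sin(x*z), 3*x*z - 5*z*exp(y*z) + exp(x + y))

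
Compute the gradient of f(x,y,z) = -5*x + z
(-5, 0, 1)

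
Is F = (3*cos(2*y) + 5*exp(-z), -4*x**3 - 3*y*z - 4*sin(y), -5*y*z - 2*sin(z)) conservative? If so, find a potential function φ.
No, ∇×F = (3*y - 5*z, -5*exp(-z), -12*x**2 + 6*sin(2*y)) ≠ 0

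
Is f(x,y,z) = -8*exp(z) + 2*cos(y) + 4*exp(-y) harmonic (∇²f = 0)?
No, ∇²f = -8*exp(z) - 2*cos(y) + 4*exp(-y)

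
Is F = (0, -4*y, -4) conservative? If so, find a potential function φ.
Yes, F is conservative. φ = -2*y**2 - 4*z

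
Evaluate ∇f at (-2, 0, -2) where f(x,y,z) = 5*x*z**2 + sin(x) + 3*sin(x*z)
(cos(2) - 6*cos(4) + 20, 0, 40 - 6*cos(4))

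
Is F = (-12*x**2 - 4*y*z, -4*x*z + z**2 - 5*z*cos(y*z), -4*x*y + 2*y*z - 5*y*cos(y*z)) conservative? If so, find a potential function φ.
Yes, F is conservative. φ = -4*x**3 - 4*x*y*z + y*z**2 - 5*sin(y*z)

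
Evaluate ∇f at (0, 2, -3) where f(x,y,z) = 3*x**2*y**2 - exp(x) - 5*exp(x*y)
(-11, 0, 0)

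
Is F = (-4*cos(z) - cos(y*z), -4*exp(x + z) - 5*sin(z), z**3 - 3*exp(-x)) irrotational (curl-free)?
No, ∇×F = (4*exp(x + z) + 5*cos(z), y*sin(y*z) + 4*sin(z) - 3*exp(-x), -z*sin(y*z) - 4*exp(x + z))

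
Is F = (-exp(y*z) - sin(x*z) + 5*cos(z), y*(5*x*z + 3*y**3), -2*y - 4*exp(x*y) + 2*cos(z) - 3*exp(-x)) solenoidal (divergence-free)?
No, ∇·F = 5*x*z + 12*y**3 - z*cos(x*z) - 2*sin(z)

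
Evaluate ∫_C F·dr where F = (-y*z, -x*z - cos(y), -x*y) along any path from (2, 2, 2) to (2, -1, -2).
sin(1) + sin(2) + 4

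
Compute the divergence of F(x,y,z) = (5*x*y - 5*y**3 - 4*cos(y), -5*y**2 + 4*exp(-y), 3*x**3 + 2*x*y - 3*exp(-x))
-5*y - 4*exp(-y)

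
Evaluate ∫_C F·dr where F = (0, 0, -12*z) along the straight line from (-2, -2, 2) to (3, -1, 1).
18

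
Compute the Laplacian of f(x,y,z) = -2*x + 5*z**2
10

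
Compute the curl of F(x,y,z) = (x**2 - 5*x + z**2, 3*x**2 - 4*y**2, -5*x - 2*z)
(0, 2*z + 5, 6*x)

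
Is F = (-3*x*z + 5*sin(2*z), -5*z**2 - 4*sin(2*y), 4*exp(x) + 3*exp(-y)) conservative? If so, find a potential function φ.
No, ∇×F = (10*z - 3*exp(-y), -3*x - 4*exp(x) + 10*cos(2*z), 0) ≠ 0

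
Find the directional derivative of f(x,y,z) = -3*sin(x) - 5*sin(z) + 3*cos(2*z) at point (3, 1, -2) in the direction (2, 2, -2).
sqrt(3)*(5*cos(2)/3 - cos(3) - 2*sin(4))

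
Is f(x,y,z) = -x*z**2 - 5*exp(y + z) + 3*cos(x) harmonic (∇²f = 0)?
No, ∇²f = -2*x - 10*exp(y + z) - 3*cos(x)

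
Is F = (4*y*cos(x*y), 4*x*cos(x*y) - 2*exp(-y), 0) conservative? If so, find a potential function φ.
Yes, F is conservative. φ = 4*sin(x*y) + 2*exp(-y)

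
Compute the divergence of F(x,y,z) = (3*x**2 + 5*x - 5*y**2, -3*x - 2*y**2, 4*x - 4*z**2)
6*x - 4*y - 8*z + 5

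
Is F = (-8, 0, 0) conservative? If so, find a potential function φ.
Yes, F is conservative. φ = -8*x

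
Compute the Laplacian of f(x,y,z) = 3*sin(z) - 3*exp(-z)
-3*sin(z) - 3*exp(-z)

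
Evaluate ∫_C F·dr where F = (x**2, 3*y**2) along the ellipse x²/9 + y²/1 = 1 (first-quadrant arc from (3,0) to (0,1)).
-8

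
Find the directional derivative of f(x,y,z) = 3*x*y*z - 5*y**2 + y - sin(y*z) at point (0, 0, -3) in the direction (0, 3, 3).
2*sqrt(2)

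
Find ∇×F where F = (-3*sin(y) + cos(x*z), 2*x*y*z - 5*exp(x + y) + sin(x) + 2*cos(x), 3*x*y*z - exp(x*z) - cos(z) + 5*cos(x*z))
(x*(-2*y + 3*z), -x*sin(x*z) - 3*y*z + z*exp(x*z) + 5*z*sin(x*z), 2*y*z - 5*exp(x + y) - 2*sin(x) + cos(x) + 3*cos(y))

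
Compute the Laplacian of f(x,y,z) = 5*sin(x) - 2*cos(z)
-5*sin(x) + 2*cos(z)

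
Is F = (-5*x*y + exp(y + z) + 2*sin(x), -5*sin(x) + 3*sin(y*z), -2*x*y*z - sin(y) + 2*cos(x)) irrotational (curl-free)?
No, ∇×F = (-2*x*z - 3*y*cos(y*z) - cos(y), 2*y*z + exp(y + z) + 2*sin(x), 5*x - exp(y + z) - 5*cos(x))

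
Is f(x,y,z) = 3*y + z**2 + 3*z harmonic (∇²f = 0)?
No, ∇²f = 2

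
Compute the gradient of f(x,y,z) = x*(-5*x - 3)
(-10*x - 3, 0, 0)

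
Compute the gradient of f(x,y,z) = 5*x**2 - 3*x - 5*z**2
(10*x - 3, 0, -10*z)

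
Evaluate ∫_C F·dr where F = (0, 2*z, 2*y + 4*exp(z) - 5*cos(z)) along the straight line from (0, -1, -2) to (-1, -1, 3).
-10 - 5*sin(2) - 5*sin(3) - 4*exp(-2) + 4*exp(3)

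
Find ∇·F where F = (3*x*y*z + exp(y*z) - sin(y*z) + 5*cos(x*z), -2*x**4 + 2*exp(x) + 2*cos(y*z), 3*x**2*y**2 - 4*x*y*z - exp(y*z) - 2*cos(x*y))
-4*x*y + 3*y*z - y*exp(y*z) - 5*z*sin(x*z) - 2*z*sin(y*z)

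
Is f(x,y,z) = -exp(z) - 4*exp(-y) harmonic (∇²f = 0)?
No, ∇²f = -exp(z) - 4*exp(-y)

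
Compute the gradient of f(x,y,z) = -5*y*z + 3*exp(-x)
(-3*exp(-x), -5*z, -5*y)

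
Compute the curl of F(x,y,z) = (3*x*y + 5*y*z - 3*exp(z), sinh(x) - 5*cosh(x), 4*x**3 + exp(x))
(0, -12*x**2 + 5*y - exp(x) - 3*exp(z), -3*x - 5*z - 5*sinh(x) + cosh(x))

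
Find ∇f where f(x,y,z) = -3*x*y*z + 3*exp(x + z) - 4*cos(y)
(-3*y*z + 3*exp(x + z), -3*x*z + 4*sin(y), -3*x*y + 3*exp(x + z))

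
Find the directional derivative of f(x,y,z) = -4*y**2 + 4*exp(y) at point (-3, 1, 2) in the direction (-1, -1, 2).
2*sqrt(6)*(2 - E)/3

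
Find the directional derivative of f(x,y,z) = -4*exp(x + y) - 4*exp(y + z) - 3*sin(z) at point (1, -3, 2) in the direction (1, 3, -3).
sqrt(19)*(9*exp(2)*cos(2) - 16)*exp(-2)/19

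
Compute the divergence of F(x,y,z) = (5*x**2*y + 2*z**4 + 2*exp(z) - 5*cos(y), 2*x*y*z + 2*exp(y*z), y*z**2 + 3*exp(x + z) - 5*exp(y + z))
10*x*y + 2*x*z + 2*y*z + 2*z*exp(y*z) + 3*exp(x + z) - 5*exp(y + z)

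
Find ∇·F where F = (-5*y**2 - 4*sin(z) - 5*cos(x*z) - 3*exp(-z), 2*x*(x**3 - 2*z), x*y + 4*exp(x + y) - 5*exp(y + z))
5*z*sin(x*z) - 5*exp(y + z)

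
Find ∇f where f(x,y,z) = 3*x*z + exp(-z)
(3*z, 0, 3*x - exp(-z))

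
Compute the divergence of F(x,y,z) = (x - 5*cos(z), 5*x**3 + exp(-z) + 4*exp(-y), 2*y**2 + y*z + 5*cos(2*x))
y + 1 - 4*exp(-y)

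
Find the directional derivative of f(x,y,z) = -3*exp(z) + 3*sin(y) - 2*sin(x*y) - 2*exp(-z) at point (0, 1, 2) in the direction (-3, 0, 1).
sqrt(10)*(-3*exp(4) + 2 + 6*exp(2))*exp(-2)/10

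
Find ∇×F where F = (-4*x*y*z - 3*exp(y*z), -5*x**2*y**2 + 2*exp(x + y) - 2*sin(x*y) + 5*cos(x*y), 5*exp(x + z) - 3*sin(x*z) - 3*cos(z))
(0, -4*x*y - 3*y*exp(y*z) + 3*z*cos(x*z) - 5*exp(x + z), -10*x*y**2 + 4*x*z - 5*y*sin(x*y) - 2*y*cos(x*y) + 3*z*exp(y*z) + 2*exp(x + y))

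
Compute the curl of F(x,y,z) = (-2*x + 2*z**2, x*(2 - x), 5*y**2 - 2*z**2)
(10*y, 4*z, 2 - 2*x)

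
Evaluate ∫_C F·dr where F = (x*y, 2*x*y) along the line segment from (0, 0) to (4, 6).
128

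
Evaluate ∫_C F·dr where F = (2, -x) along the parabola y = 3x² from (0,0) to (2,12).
-12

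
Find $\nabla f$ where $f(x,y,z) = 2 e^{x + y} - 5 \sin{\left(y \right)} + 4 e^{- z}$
(2*exp(x + y), 2*exp(x + y) - 5*cos(y), -4*exp(-z))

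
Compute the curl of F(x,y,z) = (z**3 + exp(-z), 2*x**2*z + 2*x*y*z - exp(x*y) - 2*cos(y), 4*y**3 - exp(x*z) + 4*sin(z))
(-2*x**2 - 2*x*y + 12*y**2, 3*z**2 + z*exp(x*z) - exp(-z), 4*x*z + 2*y*z - y*exp(x*y))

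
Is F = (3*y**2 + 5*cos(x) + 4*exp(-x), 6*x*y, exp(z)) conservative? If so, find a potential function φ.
Yes, F is conservative. φ = 3*x*y**2 + exp(z) + 5*sin(x) - 4*exp(-x)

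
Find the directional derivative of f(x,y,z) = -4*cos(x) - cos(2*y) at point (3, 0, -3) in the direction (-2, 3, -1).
-4*sqrt(14)*sin(3)/7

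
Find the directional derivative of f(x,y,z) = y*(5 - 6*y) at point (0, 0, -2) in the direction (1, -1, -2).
-5*sqrt(6)/6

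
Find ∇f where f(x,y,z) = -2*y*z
(0, -2*z, -2*y)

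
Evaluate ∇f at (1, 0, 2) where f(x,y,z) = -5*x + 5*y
(-5, 5, 0)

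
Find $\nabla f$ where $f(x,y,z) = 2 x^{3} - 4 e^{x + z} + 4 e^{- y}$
(6*x**2 - 4*exp(x + z), -4*exp(-y), -4*exp(x + z))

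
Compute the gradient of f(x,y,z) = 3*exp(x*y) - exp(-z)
(3*y*exp(x*y), 3*x*exp(x*y), exp(-z))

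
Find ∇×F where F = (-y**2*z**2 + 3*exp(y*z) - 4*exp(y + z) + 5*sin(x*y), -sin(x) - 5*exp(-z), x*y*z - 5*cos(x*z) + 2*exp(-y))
(x*z - 5*exp(-z) - 2*exp(-y), -2*y**2*z - y*z + 3*y*exp(y*z) - 5*z*sin(x*z) - 4*exp(y + z), -5*x*cos(x*y) + 2*y*z**2 - 3*z*exp(y*z) + 4*exp(y + z) - cos(x))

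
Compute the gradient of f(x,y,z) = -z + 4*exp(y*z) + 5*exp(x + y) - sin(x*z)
(-z*cos(x*z) + 5*exp(x + y), 4*z*exp(y*z) + 5*exp(x + y), -x*cos(x*z) + 4*y*exp(y*z) - 1)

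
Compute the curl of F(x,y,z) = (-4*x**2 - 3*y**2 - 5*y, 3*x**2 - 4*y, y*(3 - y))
(3 - 2*y, 0, 6*x + 6*y + 5)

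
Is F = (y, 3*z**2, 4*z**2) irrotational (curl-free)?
No, ∇×F = (-6*z, 0, -1)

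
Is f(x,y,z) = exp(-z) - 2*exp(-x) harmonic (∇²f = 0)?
No, ∇²f = exp(-z) - 2*exp(-x)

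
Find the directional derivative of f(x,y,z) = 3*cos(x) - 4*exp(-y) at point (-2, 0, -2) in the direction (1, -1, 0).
sqrt(2)*(-4 + 3*sin(2))/2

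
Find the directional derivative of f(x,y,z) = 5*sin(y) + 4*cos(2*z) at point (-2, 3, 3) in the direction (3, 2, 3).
sqrt(22)*(5*cos(3) - 12*sin(6))/11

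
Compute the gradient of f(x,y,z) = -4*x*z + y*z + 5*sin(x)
(-4*z + 5*cos(x), z, -4*x + y)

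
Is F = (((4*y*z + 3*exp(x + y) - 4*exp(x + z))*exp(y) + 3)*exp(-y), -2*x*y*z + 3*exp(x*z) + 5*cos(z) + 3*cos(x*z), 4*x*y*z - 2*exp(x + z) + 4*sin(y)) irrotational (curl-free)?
No, ∇×F = (2*x*y + 4*x*z - 3*x*exp(x*z) + 3*x*sin(x*z) + 5*sin(z) + 4*cos(y), -4*y*z + 4*y - 2*exp(x + z), -2*y*z + 3*z*exp(x*z) - 3*z*sin(x*z) - 4*z - 3*exp(x + y) + 3*exp(-y))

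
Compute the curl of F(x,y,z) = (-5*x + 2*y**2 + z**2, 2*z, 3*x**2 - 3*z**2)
(-2, -6*x + 2*z, -4*y)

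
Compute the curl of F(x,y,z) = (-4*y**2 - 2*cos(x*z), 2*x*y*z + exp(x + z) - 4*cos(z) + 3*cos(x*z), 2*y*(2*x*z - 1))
(-2*x*y + 4*x*z + 3*x*sin(x*z) - exp(x + z) - 4*sin(z) - 2, 2*x*sin(x*z) - 4*y*z, 2*y*z + 8*y - 3*z*sin(x*z) + exp(x + z))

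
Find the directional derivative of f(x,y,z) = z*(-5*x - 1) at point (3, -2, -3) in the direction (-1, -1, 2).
-47*sqrt(6)/6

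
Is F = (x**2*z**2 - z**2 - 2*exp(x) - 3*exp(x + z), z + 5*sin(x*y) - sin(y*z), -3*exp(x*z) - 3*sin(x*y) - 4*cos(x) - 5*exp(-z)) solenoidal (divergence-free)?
No, ∇·F = 2*x*z**2 - 3*x*exp(x*z) + 5*x*cos(x*y) - z*cos(y*z) - 2*exp(x) - 3*exp(x + z) + 5*exp(-z)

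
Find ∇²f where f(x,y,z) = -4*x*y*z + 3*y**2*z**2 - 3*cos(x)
6*y**2 + 6*z**2 + 3*cos(x)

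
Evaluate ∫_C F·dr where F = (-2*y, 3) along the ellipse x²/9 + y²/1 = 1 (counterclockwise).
6*pi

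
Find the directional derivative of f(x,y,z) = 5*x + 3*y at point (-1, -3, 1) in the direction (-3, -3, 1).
-24*sqrt(19)/19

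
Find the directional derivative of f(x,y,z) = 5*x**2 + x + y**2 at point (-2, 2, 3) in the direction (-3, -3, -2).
45*sqrt(22)/22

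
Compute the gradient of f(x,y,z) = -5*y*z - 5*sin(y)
(0, -5*z - 5*cos(y), -5*y)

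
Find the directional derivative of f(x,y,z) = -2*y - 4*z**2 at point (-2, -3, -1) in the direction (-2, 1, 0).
-2*sqrt(5)/5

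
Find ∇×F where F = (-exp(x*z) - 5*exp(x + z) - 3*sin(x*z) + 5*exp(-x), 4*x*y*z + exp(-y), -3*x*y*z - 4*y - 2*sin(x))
(-4*x*y - 3*x*z - 4, -x*exp(x*z) - 3*x*cos(x*z) + 3*y*z - 5*exp(x + z) + 2*cos(x), 4*y*z)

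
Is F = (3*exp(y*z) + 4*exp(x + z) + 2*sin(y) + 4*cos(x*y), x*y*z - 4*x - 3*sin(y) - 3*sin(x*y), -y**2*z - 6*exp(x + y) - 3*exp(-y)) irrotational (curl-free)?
No, ∇×F = (-x*y - 2*y*z - 6*exp(x + y) + 3*exp(-y), 3*y*exp(y*z) + 6*exp(x + y) + 4*exp(x + z), 4*x*sin(x*y) + y*z - 3*y*cos(x*y) - 3*z*exp(y*z) - 2*cos(y) - 4)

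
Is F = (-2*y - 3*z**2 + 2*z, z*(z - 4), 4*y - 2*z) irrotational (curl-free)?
No, ∇×F = (8 - 2*z, 2 - 6*z, 2)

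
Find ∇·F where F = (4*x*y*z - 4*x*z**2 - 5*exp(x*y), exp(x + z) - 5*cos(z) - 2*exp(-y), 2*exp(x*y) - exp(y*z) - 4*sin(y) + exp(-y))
4*y*z - 5*y*exp(x*y) - y*exp(y*z) - 4*z**2 + 2*exp(-y)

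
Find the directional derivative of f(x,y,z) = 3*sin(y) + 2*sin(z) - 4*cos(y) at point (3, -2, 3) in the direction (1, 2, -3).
sqrt(14)*(-4*sin(2) + 3*cos(2) - 3*cos(3))/7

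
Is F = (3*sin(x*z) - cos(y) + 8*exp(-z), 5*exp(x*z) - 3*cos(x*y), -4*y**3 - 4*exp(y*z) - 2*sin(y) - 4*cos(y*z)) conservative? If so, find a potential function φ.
No, ∇×F = (-5*x*exp(x*z) - 12*y**2 - 4*z*exp(y*z) + 4*z*sin(y*z) - 2*cos(y), 3*x*cos(x*z) - 8*exp(-z), 3*y*sin(x*y) + 5*z*exp(x*z) - sin(y)) ≠ 0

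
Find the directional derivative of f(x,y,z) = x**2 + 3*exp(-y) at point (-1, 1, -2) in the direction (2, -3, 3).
sqrt(22)*(9 - 4*E)*exp(-1)/22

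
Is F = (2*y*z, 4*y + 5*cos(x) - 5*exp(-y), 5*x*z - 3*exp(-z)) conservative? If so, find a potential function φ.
No, ∇×F = (0, 2*y - 5*z, -2*z - 5*sin(x)) ≠ 0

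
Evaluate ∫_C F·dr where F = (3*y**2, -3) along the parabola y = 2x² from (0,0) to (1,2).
-18/5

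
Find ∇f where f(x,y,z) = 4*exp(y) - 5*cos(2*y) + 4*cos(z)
(0, 4*exp(y) + 10*sin(2*y), -4*sin(z))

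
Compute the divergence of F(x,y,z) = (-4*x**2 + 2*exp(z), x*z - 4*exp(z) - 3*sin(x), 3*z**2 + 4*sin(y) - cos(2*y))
-8*x + 6*z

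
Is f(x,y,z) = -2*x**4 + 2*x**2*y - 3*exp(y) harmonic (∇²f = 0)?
No, ∇²f = -24*x**2 + 4*y - 3*exp(y)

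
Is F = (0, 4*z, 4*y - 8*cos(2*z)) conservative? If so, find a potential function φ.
Yes, F is conservative. φ = 4*y*z - 4*sin(2*z)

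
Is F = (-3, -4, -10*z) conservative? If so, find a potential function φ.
Yes, F is conservative. φ = -3*x - 4*y - 5*z**2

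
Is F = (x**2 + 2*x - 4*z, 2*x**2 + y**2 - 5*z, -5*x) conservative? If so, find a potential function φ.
No, ∇×F = (5, 1, 4*x) ≠ 0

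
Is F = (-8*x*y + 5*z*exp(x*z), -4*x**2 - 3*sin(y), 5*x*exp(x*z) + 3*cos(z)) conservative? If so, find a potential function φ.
Yes, F is conservative. φ = -4*x**2*y + 5*exp(x*z) + 3*sin(z) + 3*cos(y)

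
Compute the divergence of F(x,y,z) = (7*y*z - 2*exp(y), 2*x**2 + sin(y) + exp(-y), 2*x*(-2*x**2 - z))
-2*x + cos(y) - exp(-y)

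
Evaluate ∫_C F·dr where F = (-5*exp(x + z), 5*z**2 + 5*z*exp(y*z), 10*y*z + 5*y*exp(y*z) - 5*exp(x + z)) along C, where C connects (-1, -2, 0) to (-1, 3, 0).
0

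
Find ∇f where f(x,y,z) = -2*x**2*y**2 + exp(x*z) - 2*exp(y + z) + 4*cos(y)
(-4*x*y**2 + z*exp(x*z), -4*x**2*y - 2*exp(y + z) - 4*sin(y), x*exp(x*z) - 2*exp(y + z))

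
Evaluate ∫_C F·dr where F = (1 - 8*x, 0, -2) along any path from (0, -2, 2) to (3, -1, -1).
-27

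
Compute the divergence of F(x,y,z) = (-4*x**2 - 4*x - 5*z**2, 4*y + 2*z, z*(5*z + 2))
-8*x + 10*z + 2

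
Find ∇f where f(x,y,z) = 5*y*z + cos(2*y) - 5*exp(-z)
(0, 5*z - 2*sin(2*y), 5*y + 5*exp(-z))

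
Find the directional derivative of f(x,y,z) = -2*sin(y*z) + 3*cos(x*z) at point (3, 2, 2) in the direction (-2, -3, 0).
12*sqrt(13)*(cos(4) + sin(6))/13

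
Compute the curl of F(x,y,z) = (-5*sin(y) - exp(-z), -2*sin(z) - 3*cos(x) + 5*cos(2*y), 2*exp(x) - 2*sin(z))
(2*cos(z), -2*exp(x) + exp(-z), 3*sin(x) + 5*cos(y))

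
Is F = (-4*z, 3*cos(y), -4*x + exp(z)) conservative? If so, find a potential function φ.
Yes, F is conservative. φ = -4*x*z + exp(z) + 3*sin(y)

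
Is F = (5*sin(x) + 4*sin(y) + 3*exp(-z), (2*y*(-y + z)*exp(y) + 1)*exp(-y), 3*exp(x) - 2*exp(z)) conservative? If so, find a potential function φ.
No, ∇×F = (-2*y, -3*exp(x) - 3*exp(-z), -4*cos(y)) ≠ 0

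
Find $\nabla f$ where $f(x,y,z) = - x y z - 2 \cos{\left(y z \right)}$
(-y*z, z*(-x + 2*sin(y*z)), y*(-x + 2*sin(y*z)))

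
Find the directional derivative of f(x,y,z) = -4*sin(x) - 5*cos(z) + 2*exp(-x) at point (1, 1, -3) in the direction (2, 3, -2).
2*sqrt(17)*(-4*E*cos(1) - 2 + 5*E*sin(3))*exp(-1)/17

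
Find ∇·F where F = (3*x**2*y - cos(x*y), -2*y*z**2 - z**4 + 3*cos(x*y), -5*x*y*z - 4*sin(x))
x*y - 3*x*sin(x*y) + y*sin(x*y) - 2*z**2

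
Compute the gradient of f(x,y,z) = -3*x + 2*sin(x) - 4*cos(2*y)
(2*cos(x) - 3, 8*sin(2*y), 0)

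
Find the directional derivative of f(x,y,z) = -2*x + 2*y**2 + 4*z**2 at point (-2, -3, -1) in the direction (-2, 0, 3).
-20*sqrt(13)/13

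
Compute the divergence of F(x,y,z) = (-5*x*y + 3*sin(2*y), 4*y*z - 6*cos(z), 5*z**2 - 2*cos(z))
-5*y + 14*z + 2*sin(z)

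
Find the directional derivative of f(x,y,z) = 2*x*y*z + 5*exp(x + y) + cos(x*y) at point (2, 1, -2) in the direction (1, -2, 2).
-5*exp(3)/3 + sin(2) + 20/3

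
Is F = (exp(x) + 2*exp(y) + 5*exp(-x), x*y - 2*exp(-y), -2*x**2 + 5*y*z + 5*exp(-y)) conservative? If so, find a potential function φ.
No, ∇×F = (5*z - 5*exp(-y), 4*x, y - 2*exp(y)) ≠ 0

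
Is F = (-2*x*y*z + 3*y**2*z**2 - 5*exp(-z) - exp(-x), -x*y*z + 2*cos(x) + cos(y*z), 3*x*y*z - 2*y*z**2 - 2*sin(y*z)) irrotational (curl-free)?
No, ∇×F = (x*y + 3*x*z + y*sin(y*z) - 2*z**2 - 2*z*cos(y*z), (y*(-2*x + 6*y*z - 3*z)*exp(z) + 5)*exp(-z), 2*x*z - 6*y*z**2 - y*z - 2*sin(x))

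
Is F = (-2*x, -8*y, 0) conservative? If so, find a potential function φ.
Yes, F is conservative. φ = -x**2 - 4*y**2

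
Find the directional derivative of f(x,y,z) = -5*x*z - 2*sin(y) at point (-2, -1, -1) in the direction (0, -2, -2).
sqrt(2)*(-5 + cos(1))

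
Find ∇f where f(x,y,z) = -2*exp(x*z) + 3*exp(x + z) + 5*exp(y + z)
(-2*z*exp(x*z) + 3*exp(x + z), 5*exp(y + z), -2*x*exp(x*z) + 3*exp(x + z) + 5*exp(y + z))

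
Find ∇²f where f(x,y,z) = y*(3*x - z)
0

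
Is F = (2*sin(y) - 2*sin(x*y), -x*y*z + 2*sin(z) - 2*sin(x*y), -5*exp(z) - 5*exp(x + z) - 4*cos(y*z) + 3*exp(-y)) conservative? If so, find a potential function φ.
No, ∇×F = (x*y + 4*z*sin(y*z) - 2*cos(z) - 3*exp(-y), 5*exp(x + z), 2*x*cos(x*y) - y*z - 2*y*cos(x*y) - 2*cos(y)) ≠ 0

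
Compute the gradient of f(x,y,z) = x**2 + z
(2*x, 0, 1)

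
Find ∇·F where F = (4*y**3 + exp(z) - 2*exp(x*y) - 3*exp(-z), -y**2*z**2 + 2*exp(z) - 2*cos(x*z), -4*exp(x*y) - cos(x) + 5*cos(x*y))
2*y*(-z**2 - exp(x*y))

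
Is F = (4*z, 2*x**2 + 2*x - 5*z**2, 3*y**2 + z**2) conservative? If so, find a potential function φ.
No, ∇×F = (6*y + 10*z, 4, 4*x + 2) ≠ 0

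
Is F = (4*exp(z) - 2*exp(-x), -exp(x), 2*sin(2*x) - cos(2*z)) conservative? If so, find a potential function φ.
No, ∇×F = (0, 4*exp(z) - 4*cos(2*x), -exp(x)) ≠ 0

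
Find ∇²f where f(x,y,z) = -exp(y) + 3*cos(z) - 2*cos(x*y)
2*x**2*cos(x*y) + 2*y**2*cos(x*y) - exp(y) - 3*cos(z)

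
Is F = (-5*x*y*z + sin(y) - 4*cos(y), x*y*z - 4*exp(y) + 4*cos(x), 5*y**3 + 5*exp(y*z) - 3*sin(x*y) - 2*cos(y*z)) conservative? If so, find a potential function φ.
No, ∇×F = (-x*y - 3*x*cos(x*y) + 15*y**2 + 5*z*exp(y*z) + 2*z*sin(y*z), y*(-5*x + 3*cos(x*y)), 5*x*z + y*z - 4*sin(x) - 4*sin(y) - cos(y)) ≠ 0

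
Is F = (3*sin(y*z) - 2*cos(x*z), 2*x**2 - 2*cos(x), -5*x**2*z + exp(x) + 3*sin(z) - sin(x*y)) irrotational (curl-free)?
No, ∇×F = (-x*cos(x*y), 10*x*z + 2*x*sin(x*z) + y*cos(x*y) + 3*y*cos(y*z) - exp(x), 4*x - 3*z*cos(y*z) + 2*sin(x))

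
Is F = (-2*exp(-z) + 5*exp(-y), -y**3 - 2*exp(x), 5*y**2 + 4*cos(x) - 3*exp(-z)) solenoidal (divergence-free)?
No, ∇·F = -3*y**2 + 3*exp(-z)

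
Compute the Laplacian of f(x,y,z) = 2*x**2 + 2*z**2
8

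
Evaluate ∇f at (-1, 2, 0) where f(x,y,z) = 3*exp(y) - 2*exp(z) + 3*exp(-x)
(-3*E, 3*exp(2), -2)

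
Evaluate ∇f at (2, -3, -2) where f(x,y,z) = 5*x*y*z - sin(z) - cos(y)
(30, -20 - sin(3), -30 - cos(2))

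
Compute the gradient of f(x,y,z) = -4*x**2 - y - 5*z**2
(-8*x, -1, -10*z)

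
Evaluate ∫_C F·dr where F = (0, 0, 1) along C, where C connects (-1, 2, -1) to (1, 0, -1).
0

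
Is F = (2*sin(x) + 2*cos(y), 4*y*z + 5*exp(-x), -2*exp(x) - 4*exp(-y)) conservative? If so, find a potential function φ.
No, ∇×F = (-4*y + 4*exp(-y), 2*exp(x), 2*sin(y) - 5*exp(-x)) ≠ 0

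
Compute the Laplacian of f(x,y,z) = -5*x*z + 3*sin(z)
-3*sin(z)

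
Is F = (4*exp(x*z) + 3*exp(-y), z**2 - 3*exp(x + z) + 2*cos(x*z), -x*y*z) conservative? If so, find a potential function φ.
No, ∇×F = (-x*z + 2*x*sin(x*z) - 2*z + 3*exp(x + z), 4*x*exp(x*z) + y*z, -2*z*sin(x*z) - 3*exp(x + z) + 3*exp(-y)) ≠ 0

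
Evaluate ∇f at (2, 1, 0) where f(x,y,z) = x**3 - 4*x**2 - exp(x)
(-exp(2) - 4, 0, 0)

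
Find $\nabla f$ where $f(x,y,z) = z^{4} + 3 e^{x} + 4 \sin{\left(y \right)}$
(3*exp(x), 4*cos(y), 4*z**3)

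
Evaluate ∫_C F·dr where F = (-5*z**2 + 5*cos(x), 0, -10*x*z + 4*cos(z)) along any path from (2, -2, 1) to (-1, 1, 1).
-5*sin(2) - 5*sin(1) + 15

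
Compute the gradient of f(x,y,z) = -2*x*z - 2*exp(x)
(-2*z - 2*exp(x), 0, -2*x)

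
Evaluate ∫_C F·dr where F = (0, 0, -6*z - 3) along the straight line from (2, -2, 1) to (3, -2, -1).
6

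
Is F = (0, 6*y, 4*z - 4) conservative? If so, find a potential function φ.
Yes, F is conservative. φ = 3*y**2 + 2*z**2 - 4*z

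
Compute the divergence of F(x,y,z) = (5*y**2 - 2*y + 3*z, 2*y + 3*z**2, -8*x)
2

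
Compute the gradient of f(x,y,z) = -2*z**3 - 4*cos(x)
(4*sin(x), 0, -6*z**2)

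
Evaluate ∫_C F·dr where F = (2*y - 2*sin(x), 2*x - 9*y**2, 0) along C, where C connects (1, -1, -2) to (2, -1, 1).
-2 - 2*cos(1) + 2*cos(2)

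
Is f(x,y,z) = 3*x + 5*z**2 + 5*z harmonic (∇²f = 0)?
No, ∇²f = 10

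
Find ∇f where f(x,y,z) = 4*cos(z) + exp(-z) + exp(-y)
(0, -exp(-y), -4*sin(z) - exp(-z))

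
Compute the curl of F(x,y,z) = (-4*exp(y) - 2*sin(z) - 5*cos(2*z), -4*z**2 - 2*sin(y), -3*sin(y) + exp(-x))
(8*z - 3*cos(y), 20*sin(z)*cos(z) - 2*cos(z) + exp(-x), 4*exp(y))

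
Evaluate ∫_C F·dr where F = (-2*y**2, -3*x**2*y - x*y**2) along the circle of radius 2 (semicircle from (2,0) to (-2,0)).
64/3 - 2*pi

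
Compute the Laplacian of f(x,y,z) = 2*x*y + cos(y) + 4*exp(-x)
-cos(y) + 4*exp(-x)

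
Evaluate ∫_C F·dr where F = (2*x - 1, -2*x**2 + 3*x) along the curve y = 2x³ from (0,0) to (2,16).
-14/5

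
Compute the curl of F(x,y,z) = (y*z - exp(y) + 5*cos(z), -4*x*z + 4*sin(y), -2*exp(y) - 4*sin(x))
(4*x - 2*exp(y), y - 5*sin(z) + 4*cos(x), -5*z + exp(y))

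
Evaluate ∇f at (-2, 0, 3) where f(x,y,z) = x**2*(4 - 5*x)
(-76, 0, 0)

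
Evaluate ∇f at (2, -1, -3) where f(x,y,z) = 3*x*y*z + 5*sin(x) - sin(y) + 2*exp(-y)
(5*cos(2) + 9, -18 - 2*E - cos(1), -6)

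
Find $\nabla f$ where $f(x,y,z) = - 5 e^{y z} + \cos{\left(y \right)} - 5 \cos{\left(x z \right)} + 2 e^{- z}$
(5*z*sin(x*z), -5*z*exp(y*z) - sin(y), 5*x*sin(x*z) - 5*y*exp(y*z) - 2*exp(-z))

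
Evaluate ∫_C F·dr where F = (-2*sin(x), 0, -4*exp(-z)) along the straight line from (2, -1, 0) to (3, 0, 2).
-4 + 2*cos(3) + 4*exp(-2) - 2*cos(2)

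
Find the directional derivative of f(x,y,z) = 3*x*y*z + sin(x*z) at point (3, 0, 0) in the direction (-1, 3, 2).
3*sqrt(14)/7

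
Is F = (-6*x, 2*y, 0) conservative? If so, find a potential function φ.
Yes, F is conservative. φ = -3*x**2 + y**2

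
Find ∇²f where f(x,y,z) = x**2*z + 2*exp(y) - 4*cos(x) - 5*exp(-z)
2*z + 2*exp(y) + 4*cos(x) - 5*exp(-z)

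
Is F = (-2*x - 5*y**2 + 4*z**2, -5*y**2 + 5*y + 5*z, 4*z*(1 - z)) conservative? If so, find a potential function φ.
No, ∇×F = (-5, 8*z, 10*y) ≠ 0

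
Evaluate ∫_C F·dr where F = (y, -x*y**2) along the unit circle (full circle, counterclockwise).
-5*pi/4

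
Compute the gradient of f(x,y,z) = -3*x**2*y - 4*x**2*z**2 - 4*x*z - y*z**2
(-6*x*y - 8*x*z**2 - 4*z, -3*x**2 - z**2, -8*x**2*z - 4*x - 2*y*z)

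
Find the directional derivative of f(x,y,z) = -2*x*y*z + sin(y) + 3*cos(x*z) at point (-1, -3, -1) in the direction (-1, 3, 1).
3*sqrt(11)*(-2 + cos(3))/11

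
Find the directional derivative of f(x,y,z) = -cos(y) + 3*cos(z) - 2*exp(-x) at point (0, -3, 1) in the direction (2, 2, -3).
sqrt(17)*(-2*sin(3) + 4 + 9*sin(1))/17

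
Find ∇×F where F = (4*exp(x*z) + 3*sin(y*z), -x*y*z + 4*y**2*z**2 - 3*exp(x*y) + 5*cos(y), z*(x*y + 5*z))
(x*y + x*z - 8*y**2*z, 4*x*exp(x*z) - y*z + 3*y*cos(y*z), -y*z - 3*y*exp(x*y) - 3*z*cos(y*z))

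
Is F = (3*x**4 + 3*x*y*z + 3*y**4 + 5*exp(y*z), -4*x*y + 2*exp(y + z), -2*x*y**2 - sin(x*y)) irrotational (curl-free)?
No, ∇×F = (-4*x*y - x*cos(x*y) - 2*exp(y + z), y*(3*x + 2*y + 5*exp(y*z) + cos(x*y)), -3*x*z - 12*y**3 - 4*y - 5*z*exp(y*z))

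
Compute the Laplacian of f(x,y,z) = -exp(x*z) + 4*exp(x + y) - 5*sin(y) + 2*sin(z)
-x**2*exp(x*z) - z**2*exp(x*z) + 8*exp(x + y) + 5*sin(y) - 2*sin(z)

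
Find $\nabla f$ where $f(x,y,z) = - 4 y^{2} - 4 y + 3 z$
(0, -8*y - 4, 3)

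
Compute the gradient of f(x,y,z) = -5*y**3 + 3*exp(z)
(0, -15*y**2, 3*exp(z))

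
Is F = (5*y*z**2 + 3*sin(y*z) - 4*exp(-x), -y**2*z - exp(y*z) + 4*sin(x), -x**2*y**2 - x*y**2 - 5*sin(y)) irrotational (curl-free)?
No, ∇×F = (-2*x**2*y - 2*x*y + y**2 + y*exp(y*z) - 5*cos(y), y*(2*x*y + y + 10*z + 3*cos(y*z)), -5*z**2 - 3*z*cos(y*z) + 4*cos(x))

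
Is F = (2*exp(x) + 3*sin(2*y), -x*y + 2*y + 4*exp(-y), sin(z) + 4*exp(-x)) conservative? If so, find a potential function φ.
No, ∇×F = (0, 4*exp(-x), -y - 6*cos(2*y)) ≠ 0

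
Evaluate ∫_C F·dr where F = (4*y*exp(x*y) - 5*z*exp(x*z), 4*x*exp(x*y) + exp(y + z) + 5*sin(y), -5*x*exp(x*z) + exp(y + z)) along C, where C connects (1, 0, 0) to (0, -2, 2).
5 - 5*cos(2)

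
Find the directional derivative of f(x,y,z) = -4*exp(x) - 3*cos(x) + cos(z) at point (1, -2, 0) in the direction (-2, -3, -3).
sqrt(22)*(-3*sin(1) + 4*E)/11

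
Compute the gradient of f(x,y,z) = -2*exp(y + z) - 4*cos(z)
(0, -2*exp(y + z), -2*exp(y + z) + 4*sin(z))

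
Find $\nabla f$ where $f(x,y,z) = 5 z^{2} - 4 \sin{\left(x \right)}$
(-4*cos(x), 0, 10*z)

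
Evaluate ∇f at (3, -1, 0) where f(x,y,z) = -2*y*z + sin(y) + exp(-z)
(0, cos(1), 1)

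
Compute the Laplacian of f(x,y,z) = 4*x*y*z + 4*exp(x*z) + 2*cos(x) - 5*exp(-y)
4*x**2*exp(x*z) + 4*z**2*exp(x*z) - 2*cos(x) - 5*exp(-y)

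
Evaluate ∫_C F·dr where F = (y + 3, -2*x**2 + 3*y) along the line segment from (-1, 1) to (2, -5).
51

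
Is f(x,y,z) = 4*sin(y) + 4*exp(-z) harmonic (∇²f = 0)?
No, ∇²f = -4*sin(y) + 4*exp(-z)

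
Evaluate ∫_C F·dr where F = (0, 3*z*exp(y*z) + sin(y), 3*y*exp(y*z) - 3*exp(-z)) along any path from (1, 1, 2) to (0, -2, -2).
-3*exp(-2) - cos(2) + cos(1) + 3*exp(4)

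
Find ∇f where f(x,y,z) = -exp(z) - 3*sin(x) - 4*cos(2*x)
((16*sin(x) - 3)*cos(x), 0, -exp(z))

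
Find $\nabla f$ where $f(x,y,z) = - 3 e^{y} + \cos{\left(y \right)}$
(0, -3*exp(y) - sin(y), 0)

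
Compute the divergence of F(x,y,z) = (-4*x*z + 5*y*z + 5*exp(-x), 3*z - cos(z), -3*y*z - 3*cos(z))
-3*y - 4*z + 3*sin(z) - 5*exp(-x)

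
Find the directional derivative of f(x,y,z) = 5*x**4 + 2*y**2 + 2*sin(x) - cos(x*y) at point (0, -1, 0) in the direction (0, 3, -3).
-2*sqrt(2)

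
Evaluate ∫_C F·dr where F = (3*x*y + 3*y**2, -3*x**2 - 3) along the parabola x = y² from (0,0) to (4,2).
186/5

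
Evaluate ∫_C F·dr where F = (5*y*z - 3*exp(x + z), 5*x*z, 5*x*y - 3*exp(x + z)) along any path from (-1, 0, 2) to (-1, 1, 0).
6*sinh(1)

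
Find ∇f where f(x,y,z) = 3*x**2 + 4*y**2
(6*x, 8*y, 0)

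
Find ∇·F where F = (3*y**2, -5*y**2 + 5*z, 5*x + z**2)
-10*y + 2*z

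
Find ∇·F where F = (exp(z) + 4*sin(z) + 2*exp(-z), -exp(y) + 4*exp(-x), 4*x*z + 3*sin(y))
4*x - exp(y)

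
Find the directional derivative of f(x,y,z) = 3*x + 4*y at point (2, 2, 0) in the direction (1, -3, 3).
-9*sqrt(19)/19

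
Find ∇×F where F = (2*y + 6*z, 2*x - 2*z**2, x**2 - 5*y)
(4*z - 5, 6 - 2*x, 0)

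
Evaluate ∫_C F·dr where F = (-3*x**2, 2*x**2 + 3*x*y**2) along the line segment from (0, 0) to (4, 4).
512/3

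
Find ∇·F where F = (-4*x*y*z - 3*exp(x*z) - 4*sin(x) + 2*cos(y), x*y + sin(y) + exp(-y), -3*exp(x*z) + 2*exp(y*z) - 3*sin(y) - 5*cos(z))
-3*x*exp(x*z) + x - 4*y*z + 2*y*exp(y*z) - 3*z*exp(x*z) + 5*sin(z) - 4*cos(x) + cos(y) - exp(-y)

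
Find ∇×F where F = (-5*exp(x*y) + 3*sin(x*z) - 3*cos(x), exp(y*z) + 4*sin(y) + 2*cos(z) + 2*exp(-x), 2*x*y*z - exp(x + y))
(2*x*z - y*exp(y*z) - exp(x + y) + 2*sin(z), 3*x*cos(x*z) - 2*y*z + exp(x + y), 5*x*exp(x*y) - 2*exp(-x))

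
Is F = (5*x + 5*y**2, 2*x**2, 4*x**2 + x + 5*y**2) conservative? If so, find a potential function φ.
No, ∇×F = (10*y, -8*x - 1, 4*x - 10*y) ≠ 0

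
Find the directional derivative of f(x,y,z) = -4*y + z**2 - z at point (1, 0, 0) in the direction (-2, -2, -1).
3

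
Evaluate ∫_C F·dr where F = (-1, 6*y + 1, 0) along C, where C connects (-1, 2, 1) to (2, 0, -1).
-17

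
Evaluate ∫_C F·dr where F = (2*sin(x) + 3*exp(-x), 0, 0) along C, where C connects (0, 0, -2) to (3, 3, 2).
-3*exp(-3) - 2*cos(3) + 5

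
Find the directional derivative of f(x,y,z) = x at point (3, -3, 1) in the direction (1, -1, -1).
sqrt(3)/3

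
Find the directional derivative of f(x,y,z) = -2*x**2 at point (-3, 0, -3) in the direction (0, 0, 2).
0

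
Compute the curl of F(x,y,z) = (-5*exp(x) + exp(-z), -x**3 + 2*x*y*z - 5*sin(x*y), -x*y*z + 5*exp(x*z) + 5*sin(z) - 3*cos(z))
(x*(-2*y - z), y*z - 5*z*exp(x*z) - exp(-z), -3*x**2 + 2*y*z - 5*y*cos(x*y))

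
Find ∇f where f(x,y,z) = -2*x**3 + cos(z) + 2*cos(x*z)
(-6*x**2 - 2*z*sin(x*z), 0, -2*x*sin(x*z) - sin(z))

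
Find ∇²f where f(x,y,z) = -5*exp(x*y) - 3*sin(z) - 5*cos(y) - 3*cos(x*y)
-5*x**2*exp(x*y) + 3*x**2*cos(x*y) + y**2*(-5*exp(x*y) + 3*cos(x*y)) + 3*sin(z) + 5*cos(y)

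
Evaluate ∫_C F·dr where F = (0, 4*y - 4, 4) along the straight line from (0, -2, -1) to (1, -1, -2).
-14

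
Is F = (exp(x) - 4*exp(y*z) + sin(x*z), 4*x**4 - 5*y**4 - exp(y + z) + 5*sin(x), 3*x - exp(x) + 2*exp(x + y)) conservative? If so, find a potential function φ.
No, ∇×F = (2*exp(x + y) + exp(y + z), x*cos(x*z) - 4*y*exp(y*z) + exp(x) - 2*exp(x + y) - 3, 16*x**3 + 4*z*exp(y*z) + 5*cos(x)) ≠ 0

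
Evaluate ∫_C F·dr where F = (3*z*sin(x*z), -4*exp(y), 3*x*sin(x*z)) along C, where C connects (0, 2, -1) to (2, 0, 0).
-4 + 4*exp(2)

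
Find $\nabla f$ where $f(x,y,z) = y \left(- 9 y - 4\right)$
(0, -18*y - 4, 0)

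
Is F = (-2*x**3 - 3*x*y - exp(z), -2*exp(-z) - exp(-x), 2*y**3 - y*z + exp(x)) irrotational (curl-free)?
No, ∇×F = (6*y**2 - z - 2*exp(-z), -exp(x) - exp(z), 3*x + exp(-x))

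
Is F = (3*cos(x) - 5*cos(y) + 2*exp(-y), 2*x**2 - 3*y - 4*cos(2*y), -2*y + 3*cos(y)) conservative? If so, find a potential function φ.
No, ∇×F = (-3*sin(y) - 2, 0, 4*x - 5*sin(y) + 2*exp(-y)) ≠ 0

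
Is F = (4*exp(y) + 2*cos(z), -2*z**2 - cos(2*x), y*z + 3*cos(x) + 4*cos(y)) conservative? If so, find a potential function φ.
No, ∇×F = (5*z - 4*sin(y), 3*sin(x) - 2*sin(z), -4*exp(y) + 2*sin(2*x)) ≠ 0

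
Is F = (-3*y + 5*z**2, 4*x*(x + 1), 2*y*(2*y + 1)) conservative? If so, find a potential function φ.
No, ∇×F = (8*y + 2, 10*z, 8*x + 7) ≠ 0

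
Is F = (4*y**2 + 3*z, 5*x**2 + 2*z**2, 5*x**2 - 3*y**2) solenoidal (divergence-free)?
Yes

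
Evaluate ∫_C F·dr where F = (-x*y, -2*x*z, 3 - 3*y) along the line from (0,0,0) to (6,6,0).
-72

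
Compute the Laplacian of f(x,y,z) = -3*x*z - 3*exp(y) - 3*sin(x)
-3*exp(y) + 3*sin(x)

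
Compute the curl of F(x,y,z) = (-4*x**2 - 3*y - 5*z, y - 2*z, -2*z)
(2, -5, 3)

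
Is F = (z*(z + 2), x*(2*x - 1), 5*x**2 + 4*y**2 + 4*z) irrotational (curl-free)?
No, ∇×F = (8*y, -10*x + 2*z + 2, 4*x - 1)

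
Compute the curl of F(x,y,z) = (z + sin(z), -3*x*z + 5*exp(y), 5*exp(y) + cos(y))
(3*x + 5*exp(y) - sin(y), cos(z) + 1, -3*z)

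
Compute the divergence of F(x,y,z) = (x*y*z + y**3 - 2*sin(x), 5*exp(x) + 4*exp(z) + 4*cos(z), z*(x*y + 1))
x*y + y*z - 2*cos(x) + 1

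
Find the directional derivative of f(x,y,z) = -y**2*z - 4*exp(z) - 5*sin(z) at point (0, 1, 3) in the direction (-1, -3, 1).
sqrt(11)*(-4*exp(3) - 5*cos(3) + 17)/11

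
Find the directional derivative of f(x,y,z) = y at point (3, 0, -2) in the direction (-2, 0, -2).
0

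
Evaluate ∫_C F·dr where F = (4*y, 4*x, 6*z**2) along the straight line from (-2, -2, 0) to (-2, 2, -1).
-34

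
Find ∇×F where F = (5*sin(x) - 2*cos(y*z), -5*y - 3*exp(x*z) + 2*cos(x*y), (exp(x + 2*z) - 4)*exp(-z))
(3*x*exp(x*z), 2*y*sin(y*z) - exp(x + z), -2*y*sin(x*y) - 3*z*exp(x*z) - 2*z*sin(y*z))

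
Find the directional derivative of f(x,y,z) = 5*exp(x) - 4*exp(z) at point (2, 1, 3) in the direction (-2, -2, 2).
sqrt(3)*(-4*E - 5)*exp(2)/3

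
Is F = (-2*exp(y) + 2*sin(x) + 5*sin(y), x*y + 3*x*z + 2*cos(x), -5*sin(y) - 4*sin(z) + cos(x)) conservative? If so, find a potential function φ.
No, ∇×F = (-3*x - 5*cos(y), sin(x), y + 3*z + 2*exp(y) - 2*sin(x) - 5*cos(y)) ≠ 0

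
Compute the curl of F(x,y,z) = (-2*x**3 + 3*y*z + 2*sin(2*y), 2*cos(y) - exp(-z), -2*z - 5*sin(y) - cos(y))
(sin(y) - 5*cos(y) - exp(-z), 3*y, -3*z - 4*cos(2*y))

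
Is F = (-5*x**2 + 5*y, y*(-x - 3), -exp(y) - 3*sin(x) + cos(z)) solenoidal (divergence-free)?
No, ∇·F = -11*x - sin(z) - 3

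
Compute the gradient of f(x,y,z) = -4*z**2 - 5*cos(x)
(5*sin(x), 0, -8*z)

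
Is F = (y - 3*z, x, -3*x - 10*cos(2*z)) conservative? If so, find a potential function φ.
Yes, F is conservative. φ = x*y - 3*x*z - 5*sin(2*z)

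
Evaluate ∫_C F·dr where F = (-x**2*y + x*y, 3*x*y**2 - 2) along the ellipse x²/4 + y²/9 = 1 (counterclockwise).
93*pi/2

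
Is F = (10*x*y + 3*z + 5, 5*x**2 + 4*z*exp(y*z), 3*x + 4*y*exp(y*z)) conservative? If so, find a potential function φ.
Yes, F is conservative. φ = 5*x**2*y + 3*x*z + 5*x + 4*exp(y*z)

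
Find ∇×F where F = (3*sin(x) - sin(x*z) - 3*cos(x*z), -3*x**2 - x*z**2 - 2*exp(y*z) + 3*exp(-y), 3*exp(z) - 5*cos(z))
(2*x*z + 2*y*exp(y*z), x*(3*sin(x*z) - cos(x*z)), -6*x - z**2)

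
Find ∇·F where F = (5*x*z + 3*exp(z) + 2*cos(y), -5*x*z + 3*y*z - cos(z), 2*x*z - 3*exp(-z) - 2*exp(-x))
2*x + 8*z + 3*exp(-z)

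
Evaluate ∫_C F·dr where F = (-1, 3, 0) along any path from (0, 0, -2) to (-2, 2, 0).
8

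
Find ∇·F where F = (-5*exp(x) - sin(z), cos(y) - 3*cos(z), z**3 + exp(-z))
3*z**2 - 5*exp(x) - sin(y) - exp(-z)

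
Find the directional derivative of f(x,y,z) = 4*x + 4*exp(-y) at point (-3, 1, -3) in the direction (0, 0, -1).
0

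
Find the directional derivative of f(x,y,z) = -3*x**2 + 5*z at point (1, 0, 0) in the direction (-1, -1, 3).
21*sqrt(11)/11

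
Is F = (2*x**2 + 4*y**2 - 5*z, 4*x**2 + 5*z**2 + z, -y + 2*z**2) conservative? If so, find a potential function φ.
No, ∇×F = (-10*z - 2, -5, 8*x - 8*y) ≠ 0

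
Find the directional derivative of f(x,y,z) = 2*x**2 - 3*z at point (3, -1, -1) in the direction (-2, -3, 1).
-27*sqrt(14)/14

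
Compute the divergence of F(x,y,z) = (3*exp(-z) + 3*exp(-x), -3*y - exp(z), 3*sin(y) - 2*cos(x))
-3 - 3*exp(-x)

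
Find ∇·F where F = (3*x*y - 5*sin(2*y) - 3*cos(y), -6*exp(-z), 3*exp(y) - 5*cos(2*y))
3*y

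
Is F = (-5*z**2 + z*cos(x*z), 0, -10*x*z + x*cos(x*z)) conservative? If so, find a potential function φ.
Yes, F is conservative. φ = -5*x*z**2 + sin(x*z)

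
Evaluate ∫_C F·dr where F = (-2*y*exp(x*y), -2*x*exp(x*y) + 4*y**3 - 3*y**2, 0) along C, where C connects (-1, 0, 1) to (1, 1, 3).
2 - 2*E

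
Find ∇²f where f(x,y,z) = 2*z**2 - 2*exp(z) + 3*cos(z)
-2*exp(z) - 3*cos(z) + 4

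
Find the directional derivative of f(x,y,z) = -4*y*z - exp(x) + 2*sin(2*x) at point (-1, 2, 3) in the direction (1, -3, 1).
sqrt(11)*(4*E*cos(2) - 1 + 28*E)*exp(-1)/11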